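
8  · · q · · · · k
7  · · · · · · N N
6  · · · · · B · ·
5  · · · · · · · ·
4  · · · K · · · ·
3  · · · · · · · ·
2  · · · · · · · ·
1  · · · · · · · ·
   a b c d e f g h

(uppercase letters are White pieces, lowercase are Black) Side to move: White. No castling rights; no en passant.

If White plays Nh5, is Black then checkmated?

After Nh5: black king on h8; in check: yes, from the white bishop on f6.
Black has 2 legal replies: Kg8, Kxh7.
In check but a legal move exists → not checkmate.

no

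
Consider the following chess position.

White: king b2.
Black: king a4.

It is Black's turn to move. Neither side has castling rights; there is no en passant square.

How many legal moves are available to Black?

Black to move; king on a4.
In check: no.
Legal moves: Kb5, Ka5, Kb4.
Count: 3.

3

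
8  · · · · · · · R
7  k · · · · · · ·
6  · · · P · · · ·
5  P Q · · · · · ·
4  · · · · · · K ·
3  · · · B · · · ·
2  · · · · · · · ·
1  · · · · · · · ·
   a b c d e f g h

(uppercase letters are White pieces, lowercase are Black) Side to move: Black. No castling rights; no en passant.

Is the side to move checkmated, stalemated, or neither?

stalemate

Black to move; black king on a7.
In check: no.
King squares — a6: attacked by Qb5; b6: attacked by Pa5; b7: attacked by Qb5; a8: attacked by Rh8; b8: attacked by Qb5.
Legal moves for Black: none.
Not in check and no legal moves → stalemate.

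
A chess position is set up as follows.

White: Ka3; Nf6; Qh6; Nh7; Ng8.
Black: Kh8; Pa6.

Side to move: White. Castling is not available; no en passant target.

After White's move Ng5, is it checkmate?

After Ng5: black king on h8; in check: yes, from the white queen on h6.
King squares — g7: attacked by Qh6; h7: attacked by Ng5; g8: attacked by Nf6.
Black has no legal moves → checkmate.

yes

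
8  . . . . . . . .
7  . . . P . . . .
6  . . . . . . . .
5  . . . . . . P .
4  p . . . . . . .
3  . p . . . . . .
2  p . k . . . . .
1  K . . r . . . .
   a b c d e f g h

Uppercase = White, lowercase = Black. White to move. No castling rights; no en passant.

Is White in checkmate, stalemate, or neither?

checkmate

White to move; white king on a1.
In check: yes, from the black rook on d1.
King squares — b1: attacked by Rd1; a2: attacked by Pb3; b2: attacked by Kc2.
Legal moves for White: none.
In check with no legal moves → checkmate.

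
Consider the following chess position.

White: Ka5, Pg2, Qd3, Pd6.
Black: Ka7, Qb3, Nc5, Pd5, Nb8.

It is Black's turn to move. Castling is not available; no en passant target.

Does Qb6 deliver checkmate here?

yes

After Qb6: white king on a5; in check: yes, from the black queen on b6.
King squares — a4: attacked by Nc5; b4: attacked by Qb6; b5: attacked by Qb6; a6: attacked by Nc5; b6: attacked by Ka7.
White has no legal moves → checkmate.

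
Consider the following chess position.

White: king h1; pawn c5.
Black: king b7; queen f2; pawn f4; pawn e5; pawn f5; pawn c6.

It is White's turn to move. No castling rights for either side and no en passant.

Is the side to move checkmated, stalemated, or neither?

stalemate

White to move; white king on h1.
In check: no.
King squares — g1: attacked by Qf2; g2: attacked by Qf2; h2: attacked by Qf2.
Legal moves for White: none.
Not in check and no legal moves → stalemate.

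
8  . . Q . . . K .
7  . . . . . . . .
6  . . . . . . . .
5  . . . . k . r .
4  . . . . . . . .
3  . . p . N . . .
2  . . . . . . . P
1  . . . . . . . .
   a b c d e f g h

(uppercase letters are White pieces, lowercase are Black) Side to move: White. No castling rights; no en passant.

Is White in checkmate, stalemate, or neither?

neither

White to move; white king on g8.
In check: yes, from the black rook on g5.
Legal moves for White: Kh8, Kf8, Kh7, Kf7.
White is in check but has 4 legal moves → neither.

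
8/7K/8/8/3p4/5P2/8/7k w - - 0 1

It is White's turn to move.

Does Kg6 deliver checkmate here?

no

After Kg6: black king on h1; in check: no.
Black is not in check, so this cannot be checkmate.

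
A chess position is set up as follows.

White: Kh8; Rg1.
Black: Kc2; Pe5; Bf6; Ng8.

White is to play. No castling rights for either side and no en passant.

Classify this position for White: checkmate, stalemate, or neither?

White to move; white king on h8.
In check: yes, from the black bishop on f6.
Legal moves for White: Kxg8, Kh7, Rg7.
White is in check but has 3 legal moves → neither.

neither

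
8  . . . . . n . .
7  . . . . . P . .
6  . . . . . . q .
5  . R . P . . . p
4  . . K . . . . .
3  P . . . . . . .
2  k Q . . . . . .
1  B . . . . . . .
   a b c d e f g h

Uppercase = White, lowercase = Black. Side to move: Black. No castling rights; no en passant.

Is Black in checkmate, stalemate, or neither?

checkmate

Black to move; black king on a2.
In check: yes, from the white queen on b2.
King squares — a1: attacked by Qb2; b1: attacked by Qb2; b2: attacked by Ba1; a3: attacked by Qb2; b3: attacked by Qb2.
Legal moves for Black: none.
In check with no legal moves → checkmate.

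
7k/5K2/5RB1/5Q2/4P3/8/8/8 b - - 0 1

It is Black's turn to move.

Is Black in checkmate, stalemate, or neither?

stalemate

Black to move; black king on h8.
In check: no.
King squares — g7: attacked by Kf7; h7: attacked by Bg6; g8: attacked by Kf7.
Legal moves for Black: none.
Not in check and no legal moves → stalemate.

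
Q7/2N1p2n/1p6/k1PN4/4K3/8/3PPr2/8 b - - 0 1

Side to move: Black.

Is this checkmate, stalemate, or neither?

checkmate

Black to move; black king on a5.
In check: yes, from the white queen on a8.
King squares — a4: attacked by Qa8; b4: attacked by Nd5; b5: attacked by Nc7; a6: attacked by Nc7; b6: own pawn.
Legal moves for Black: none.
In check with no legal moves → checkmate.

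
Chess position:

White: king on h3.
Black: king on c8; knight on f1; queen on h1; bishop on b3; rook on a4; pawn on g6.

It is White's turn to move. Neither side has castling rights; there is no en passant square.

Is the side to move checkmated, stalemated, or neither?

checkmate

White to move; white king on h3.
In check: yes, from the black queen on h1.
King squares — g2: attacked by Qh1; h2: attacked by Nf1; g3: attacked by Nf1; g4: attacked by Ra4; h4: attacked by Qh1.
Legal moves for White: none.
In check with no legal moves → checkmate.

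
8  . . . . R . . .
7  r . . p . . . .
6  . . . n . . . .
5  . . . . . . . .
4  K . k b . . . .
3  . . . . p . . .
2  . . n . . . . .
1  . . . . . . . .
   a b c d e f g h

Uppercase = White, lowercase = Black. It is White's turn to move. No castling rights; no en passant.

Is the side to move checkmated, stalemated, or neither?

checkmate

White to move; white king on a4.
In check: yes, from the black rook on a7.
King squares — a3: attacked by Nc2; b3: attacked by Kc4; b4: attacked by Nc2; a5: attacked by Ra7; b5: attacked by Kc4.
Legal moves for White: none.
In check with no legal moves → checkmate.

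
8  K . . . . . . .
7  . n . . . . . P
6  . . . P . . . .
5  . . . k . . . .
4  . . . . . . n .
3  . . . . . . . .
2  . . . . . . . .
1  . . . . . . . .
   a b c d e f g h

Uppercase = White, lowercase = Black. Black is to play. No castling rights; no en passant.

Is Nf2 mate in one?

After Nf2: white king on a8; in check: no.
White is not in check, so this cannot be checkmate.

no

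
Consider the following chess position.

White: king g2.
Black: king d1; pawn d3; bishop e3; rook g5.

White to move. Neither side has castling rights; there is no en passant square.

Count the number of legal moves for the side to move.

5

White to move; king on g2.
In check: yes, from the black rook on g5.
Legal moves: Kh3, Kf3, Kh2, Kh1, Kf1.
Count: 5.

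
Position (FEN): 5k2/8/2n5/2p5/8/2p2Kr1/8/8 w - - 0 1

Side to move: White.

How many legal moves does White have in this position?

White to move; king on f3.
In check: yes, from the black rook on g3.
Legal moves: Kf4, Ke4, Kxg3, Kf2, Ke2.
Count: 5.

5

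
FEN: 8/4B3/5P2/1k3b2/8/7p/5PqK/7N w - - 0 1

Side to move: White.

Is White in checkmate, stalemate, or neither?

White to move; white king on h2.
In check: yes, from the black queen on g2.
King squares — g1: attacked by Qg2; h1: own knight; g2: attacked by Ph3; g3: attacked by Qg2; h3: attacked by Qg2.
Legal moves for White: none.
In check with no legal moves → checkmate.

checkmate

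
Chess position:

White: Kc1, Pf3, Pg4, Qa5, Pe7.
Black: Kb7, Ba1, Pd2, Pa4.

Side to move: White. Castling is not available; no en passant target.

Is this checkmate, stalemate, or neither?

neither

White to move; white king on c1.
In check: yes, from the black pawn on d2.
Legal moves for White: Kxd2, Kc2, Kd1, Kb1, Qxd2.
White is in check but has 5 legal moves → neither.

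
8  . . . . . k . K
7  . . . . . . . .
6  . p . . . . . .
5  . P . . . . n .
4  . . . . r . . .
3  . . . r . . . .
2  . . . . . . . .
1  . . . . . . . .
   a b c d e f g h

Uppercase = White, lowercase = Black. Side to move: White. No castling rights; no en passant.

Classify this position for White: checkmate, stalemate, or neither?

White to move; white king on h8.
In check: no.
King squares — g7: attacked by Kf8; h7: attacked by Ng5; g8: attacked by Kf8.
Legal moves for White: none.
Not in check and no legal moves → stalemate.

stalemate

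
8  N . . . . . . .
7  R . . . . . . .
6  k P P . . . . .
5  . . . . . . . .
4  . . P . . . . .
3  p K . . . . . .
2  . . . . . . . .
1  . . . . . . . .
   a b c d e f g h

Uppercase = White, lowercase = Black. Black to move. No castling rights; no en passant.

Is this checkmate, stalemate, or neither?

Black to move; black king on a6.
In check: yes, from the white rook on a7.
King squares — a5: attacked by Ra7; b5: attacked by Pc4; b6: attacked by Na8; a7: attacked by Pb6; b7: attacked by Pc6.
Legal moves for Black: none.
In check with no legal moves → checkmate.

checkmate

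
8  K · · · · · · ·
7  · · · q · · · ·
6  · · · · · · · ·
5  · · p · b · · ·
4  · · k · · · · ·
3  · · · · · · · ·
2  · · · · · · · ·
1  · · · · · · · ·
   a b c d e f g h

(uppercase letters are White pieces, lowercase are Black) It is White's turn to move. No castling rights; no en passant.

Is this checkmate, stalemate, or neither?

stalemate

White to move; white king on a8.
In check: no.
King squares — a7: attacked by Qd7; b7: attacked by Qd7; b8: attacked by Be5.
Legal moves for White: none.
Not in check and no legal moves → stalemate.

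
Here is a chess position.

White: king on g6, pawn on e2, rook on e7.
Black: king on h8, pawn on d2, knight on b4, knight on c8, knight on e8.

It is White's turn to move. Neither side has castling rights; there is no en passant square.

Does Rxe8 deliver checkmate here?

After Rxe8: black king on h8; in check: yes, from the white rook on e8.
King squares — g7: attacked by Kg6; h7: attacked by Kg6; g8: attacked by Re8.
Black has no legal moves → checkmate.

yes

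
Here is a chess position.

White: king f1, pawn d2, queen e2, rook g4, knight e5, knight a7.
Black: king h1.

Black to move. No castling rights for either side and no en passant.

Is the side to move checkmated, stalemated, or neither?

Black to move; black king on h1.
In check: no.
King squares — g1: attacked by Kf1; g2: attacked by Kf1; h2: attacked by Qe2.
Legal moves for Black: none.
Not in check and no legal moves → stalemate.

stalemate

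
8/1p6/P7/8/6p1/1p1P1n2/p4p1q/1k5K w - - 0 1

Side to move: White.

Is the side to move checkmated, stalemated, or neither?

White to move; white king on h1.
In check: yes, from the black queen on h2.
King squares — g1: attacked by Pf2; g2: attacked by Qh2; h2: attacked by Nf3.
Legal moves for White: none.
In check with no legal moves → checkmate.

checkmate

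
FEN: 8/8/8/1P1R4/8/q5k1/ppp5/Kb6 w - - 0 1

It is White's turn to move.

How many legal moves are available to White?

0

White to move; king on a1.
In check: yes, from the black pawn on b2.
Legal moves: none.
Count: 0.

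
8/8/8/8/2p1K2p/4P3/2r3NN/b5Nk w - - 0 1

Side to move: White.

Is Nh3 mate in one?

After Nh3: black king on h1; in check: no.
Black is not in check, so this cannot be checkmate.

no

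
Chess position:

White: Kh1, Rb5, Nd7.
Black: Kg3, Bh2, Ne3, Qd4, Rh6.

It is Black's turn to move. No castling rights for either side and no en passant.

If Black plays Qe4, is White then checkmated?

yes

After Qe4: white king on h1; in check: yes, from the black queen on e4.
King squares — g1: attacked by Bh2; g2: attacked by Ne3; h2: attacked by Kg3.
White has no legal moves → checkmate.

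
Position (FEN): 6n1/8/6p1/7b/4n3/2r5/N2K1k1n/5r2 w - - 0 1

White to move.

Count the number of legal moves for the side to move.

0

White to move; king on d2.
In check: yes, from the black knight on e4.
Legal moves: none.
Count: 0.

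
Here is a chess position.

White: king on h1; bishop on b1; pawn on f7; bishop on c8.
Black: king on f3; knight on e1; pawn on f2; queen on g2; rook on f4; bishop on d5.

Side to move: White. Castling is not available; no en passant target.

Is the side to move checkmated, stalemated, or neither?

White to move; white king on h1.
In check: yes, from the black queen on g2.
King squares — g1: attacked by Pf2; g2: attacked by Ne1; h2: attacked by Qg2.
Legal moves for White: none.
In check with no legal moves → checkmate.

checkmate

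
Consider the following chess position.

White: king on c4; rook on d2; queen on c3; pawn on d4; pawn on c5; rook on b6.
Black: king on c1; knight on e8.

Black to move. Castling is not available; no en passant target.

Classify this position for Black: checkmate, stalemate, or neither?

checkmate

Black to move; black king on c1.
In check: yes, from the white queen on c3.
King squares — b1: attacked by Rb6; d1: attacked by Rd2; b2: attacked by Rd2; c2: attacked by Rd2; d2: attacked by Qc3.
Legal moves for Black: none.
In check with no legal moves → checkmate.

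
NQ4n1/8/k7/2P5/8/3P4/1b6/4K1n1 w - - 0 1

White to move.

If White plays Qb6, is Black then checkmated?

yes

After Qb6: black king on a6; in check: yes, from the white queen on b6.
King squares — a5: attacked by Qb6; b5: attacked by Qb6; b6: attacked by Pc5; a7: attacked by Qb6; b7: attacked by Qb6.
Black has no legal moves → checkmate.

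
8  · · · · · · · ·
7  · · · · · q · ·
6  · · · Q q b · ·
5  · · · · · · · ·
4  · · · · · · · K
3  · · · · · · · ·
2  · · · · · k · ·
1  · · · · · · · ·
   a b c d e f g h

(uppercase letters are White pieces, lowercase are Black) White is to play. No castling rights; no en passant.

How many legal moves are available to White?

0

White to move; king on h4.
In check: yes, from the black bishop on f6.
Legal moves: none.
Count: 0.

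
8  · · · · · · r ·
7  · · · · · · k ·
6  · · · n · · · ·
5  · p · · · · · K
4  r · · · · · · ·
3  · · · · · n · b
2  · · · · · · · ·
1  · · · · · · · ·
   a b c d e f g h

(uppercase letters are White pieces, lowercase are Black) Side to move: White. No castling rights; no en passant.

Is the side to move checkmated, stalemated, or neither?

stalemate

White to move; white king on h5.
In check: no.
King squares — g4: attacked by Bh3; h4: attacked by Nf3; g5: attacked by Nf3; g6: attacked by Kg7; h6: attacked by Kg7.
Legal moves for White: none.
Not in check and no legal moves → stalemate.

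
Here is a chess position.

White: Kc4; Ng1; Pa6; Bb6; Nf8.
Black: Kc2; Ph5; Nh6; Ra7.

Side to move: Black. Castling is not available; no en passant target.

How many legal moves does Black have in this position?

Black to move; king on c2.
In check: no.
Legal moves: Ra8, Rh7, Rg7, Rf7, Re7, Rd7, Rc7+, Rb7, Rxa6, Ng8, Nf7, Nf5, Ng4, Kd2, Kb2, Kd1, Kc1, Kb1, h4.
Count: 19.

19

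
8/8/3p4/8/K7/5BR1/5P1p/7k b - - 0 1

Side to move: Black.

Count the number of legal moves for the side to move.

Black to move; king on h1.
In check: yes, from the white bishop on f3.
Legal moves: none.
Count: 0.

0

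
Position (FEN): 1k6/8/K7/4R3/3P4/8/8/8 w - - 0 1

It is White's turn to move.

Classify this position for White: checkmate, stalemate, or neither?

White to move; white king on a6.
In check: no.
Legal moves for White: Kb6, Kb5, Ka5, Re8+, Re7, Re6, Rh5, Rg5, Rf5, Rd5, Rc5, Rb5+, Ra5, Re4, Re3, Re2, Re1, d5.
White has 18 legal moves and is not in check → neither.

neither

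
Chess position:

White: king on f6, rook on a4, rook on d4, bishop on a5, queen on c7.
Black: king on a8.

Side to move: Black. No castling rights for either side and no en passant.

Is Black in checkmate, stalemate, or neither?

stalemate

Black to move; black king on a8.
In check: no.
King squares — a7: attacked by Qc7; b7: attacked by Qc7; b8: attacked by Qc7.
Legal moves for Black: none.
Not in check and no legal moves → stalemate.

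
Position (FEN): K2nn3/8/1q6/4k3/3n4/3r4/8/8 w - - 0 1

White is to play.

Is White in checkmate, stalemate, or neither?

White to move; white king on a8.
In check: no.
King squares — a7: attacked by Qb6; b7: attacked by Qb6; b8: attacked by Qb6.
Legal moves for White: none.
Not in check and no legal moves → stalemate.

stalemate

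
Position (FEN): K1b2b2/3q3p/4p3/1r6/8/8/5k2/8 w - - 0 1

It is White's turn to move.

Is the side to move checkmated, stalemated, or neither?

stalemate

White to move; white king on a8.
In check: no.
King squares — a7: attacked by Qd7; b7: attacked by Rb5; b8: attacked by Rb5.
Legal moves for White: none.
Not in check and no legal moves → stalemate.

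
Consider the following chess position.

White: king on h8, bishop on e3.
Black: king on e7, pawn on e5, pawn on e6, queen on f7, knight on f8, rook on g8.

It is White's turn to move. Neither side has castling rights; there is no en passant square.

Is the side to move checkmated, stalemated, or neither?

checkmate

White to move; white king on h8.
In check: yes, from the black rook on g8.
King squares — g7: attacked by Qf7; h7: attacked by Qf7; g8: attacked by Qf7.
Legal moves for White: none.
In check with no legal moves → checkmate.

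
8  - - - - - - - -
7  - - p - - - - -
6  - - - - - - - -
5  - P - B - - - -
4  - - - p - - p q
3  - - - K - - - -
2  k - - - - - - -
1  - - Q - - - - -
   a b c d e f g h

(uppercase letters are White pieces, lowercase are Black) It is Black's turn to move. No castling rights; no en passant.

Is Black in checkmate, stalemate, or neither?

Black to move; black king on a2.
In check: yes, from the white bishop on d5.
King squares — a1: attacked by Qc1; b1: attacked by Qc1; b2: attacked by Qc1; a3: attacked by Qc1; b3: attacked by Bd5.
Legal moves for Black: none.
In check with no legal moves → checkmate.

checkmate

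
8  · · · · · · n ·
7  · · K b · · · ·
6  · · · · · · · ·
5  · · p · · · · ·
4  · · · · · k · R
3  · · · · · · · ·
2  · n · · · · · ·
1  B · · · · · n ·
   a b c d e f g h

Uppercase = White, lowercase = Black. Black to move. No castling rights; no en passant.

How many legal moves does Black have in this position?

Black to move; king on f4.
In check: yes, from the white rook on h4.
Legal moves: Kg5, Kf5, Ke5, Kg3, Kf3, Ke3, Bg4.
Count: 7.

7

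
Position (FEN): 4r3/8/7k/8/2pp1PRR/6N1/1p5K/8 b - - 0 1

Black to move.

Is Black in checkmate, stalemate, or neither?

Black to move; black king on h6.
In check: yes, from the white rook on h4.
King squares — g5: attacked by Pf4; h5: attacked by Ng3; g6: attacked by Rg4; g7: attacked by Rg4; h7: attacked by Rh4.
Legal moves for Black: none.
In check with no legal moves → checkmate.

checkmate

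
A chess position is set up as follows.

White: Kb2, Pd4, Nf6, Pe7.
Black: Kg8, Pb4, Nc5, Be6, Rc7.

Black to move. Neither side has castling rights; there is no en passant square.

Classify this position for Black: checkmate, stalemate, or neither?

neither

Black to move; black king on g8.
In check: yes, from the white knight on f6.
King squares — f7: available; g7: available; h7: attacked by Nf6; f8: attacked by Pe7; h8: available.
Legal moves for Black: Kh8, Kg7, Kf7.
Black is in check but has 3 legal moves → neither.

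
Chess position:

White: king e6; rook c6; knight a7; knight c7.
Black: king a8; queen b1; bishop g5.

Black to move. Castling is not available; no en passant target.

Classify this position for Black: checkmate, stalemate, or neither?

Black to move; black king on a8.
In check: yes, from the white knight on c7.
Legal moves for Black: Kb8, Kb7, Kxa7.
Black is in check but has 3 legal moves → neither.

neither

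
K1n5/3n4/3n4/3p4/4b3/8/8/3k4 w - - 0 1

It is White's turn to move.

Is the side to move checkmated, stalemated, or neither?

White to move; white king on a8.
In check: no.
King squares — a7: attacked by Nc8; b7: attacked by Nd6; b8: attacked by Nd7.
Legal moves for White: none.
Not in check and no legal moves → stalemate.

stalemate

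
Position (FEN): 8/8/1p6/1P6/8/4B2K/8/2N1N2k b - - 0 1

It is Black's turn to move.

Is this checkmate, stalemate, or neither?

stalemate

Black to move; black king on h1.
In check: no.
King squares — g1: attacked by Be3; g2: attacked by Ne1; h2: attacked by Kh3.
Legal moves for Black: none.
Not in check and no legal moves → stalemate.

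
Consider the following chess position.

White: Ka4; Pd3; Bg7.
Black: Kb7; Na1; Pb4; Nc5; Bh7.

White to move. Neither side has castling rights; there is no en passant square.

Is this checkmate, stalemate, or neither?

neither

White to move; white king on a4.
In check: yes, from the black knight on c5.
Legal moves for White: Kb5, Ka5, Kxb4.
White is in check but has 3 legal moves → neither.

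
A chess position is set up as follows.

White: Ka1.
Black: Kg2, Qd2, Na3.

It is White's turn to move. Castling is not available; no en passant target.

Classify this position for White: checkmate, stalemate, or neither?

stalemate

White to move; white king on a1.
In check: no.
King squares — b1: attacked by Na3; a2: attacked by Qd2; b2: attacked by Qd2.
Legal moves for White: none.
Not in check and no legal moves → stalemate.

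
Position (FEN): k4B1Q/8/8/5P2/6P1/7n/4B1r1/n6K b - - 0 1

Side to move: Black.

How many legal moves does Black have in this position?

Black to move; king on a8.
In check: no.
Legal moves: Kb8, Kb7, Ka7, Ng5, Nf4, Nf2+, Ng1, Rxg4, Rg3, Rh2+, Rf2, Rxe2, Rg1+, Nb3, Nc2.
Count: 15.

15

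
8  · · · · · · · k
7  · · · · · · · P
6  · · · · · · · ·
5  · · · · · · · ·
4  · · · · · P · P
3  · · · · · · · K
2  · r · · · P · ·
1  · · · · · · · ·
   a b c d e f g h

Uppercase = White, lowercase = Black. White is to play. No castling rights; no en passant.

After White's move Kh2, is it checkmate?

no

After Kh2: black king on h8; in check: no.
Black is not in check, so this cannot be checkmate.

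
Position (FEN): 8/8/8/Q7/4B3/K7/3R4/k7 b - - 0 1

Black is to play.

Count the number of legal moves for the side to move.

Black to move; king on a1.
In check: no.
Legal moves: none.
Count: 0.

0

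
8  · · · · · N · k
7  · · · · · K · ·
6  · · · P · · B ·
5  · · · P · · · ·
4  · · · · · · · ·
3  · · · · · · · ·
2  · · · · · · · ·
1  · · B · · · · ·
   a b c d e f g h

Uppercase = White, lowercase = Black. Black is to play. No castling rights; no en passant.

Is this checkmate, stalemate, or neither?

stalemate

Black to move; black king on h8.
In check: no.
King squares — g7: attacked by Kf7; h7: attacked by Bg6; g8: attacked by Kf7.
Legal moves for Black: none.
Not in check and no legal moves → stalemate.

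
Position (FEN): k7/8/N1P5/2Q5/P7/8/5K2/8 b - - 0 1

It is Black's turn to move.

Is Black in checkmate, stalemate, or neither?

stalemate

Black to move; black king on a8.
In check: no.
King squares — a7: attacked by Qc5; b7: attacked by Pc6; b8: attacked by Na6.
Legal moves for Black: none.
Not in check and no legal moves → stalemate.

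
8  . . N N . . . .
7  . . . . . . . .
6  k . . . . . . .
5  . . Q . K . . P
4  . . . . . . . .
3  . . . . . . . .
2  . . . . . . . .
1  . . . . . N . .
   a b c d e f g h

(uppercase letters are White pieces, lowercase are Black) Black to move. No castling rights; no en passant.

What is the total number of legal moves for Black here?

0

Black to move; king on a6.
In check: no.
Legal moves: none.
Count: 0.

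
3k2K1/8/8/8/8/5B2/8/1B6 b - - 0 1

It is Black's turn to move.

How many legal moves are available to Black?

Black to move; king on d8.
In check: no.
Legal moves: Ke8, Kc8, Ke7, Kd7, Kc7.
Count: 5.

5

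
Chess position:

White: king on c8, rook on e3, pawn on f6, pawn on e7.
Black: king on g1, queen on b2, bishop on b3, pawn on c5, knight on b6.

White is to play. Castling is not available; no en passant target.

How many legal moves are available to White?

White to move; king on c8.
In check: yes, from the black knight on b6.
Legal moves: Kd8, Kb8, Kc7, Kb7.
Count: 4.

4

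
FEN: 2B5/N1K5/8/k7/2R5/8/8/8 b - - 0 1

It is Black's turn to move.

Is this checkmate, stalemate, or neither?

stalemate

Black to move; black king on a5.
In check: no.
King squares — a4: attacked by Rc4; b4: attacked by Rc4; b5: attacked by Na7; a6: attacked by Bc8; b6: attacked by Kc7.
Legal moves for Black: none.
Not in check and no legal moves → stalemate.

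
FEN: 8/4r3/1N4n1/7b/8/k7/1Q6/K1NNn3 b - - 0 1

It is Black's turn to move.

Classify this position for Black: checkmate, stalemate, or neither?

Black to move; black king on a3.
In check: yes, from the white queen on b2.
King squares — a2: attacked by Ka1; b2: attacked by Ka1; b3: attacked by Nc1; a4: attacked by Nb6; b4: attacked by Qb2.
Legal moves for Black: none.
In check with no legal moves → checkmate.

checkmate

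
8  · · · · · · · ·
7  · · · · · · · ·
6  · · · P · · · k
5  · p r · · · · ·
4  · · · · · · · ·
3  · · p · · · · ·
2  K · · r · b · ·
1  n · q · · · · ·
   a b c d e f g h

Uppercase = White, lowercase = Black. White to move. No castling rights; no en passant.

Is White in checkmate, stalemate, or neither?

checkmate

White to move; white king on a2.
In check: yes, from the black rook on d2.
King squares — a1: attacked by Qc1; b1: attacked by Qc1; b2: attacked by Qc1; a3: attacked by Qc1; b3: attacked by Na1.
Legal moves for White: none.
In check with no legal moves → checkmate.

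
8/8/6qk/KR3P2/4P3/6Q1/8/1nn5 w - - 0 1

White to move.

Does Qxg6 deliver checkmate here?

yes

After Qxg6: black king on h6; in check: yes, from the white queen on g6.
King squares — g5: attacked by Qg6; h5: attacked by Qg6; g6: attacked by Pf5; g7: attacked by Qg6; h7: attacked by Qg6.
Black has no legal moves → checkmate.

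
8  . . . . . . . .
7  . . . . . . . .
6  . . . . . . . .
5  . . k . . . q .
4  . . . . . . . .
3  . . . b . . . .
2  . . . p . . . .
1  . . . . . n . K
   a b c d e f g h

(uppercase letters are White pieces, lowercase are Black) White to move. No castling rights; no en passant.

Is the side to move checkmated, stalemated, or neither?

stalemate

White to move; white king on h1.
In check: no.
King squares — g1: attacked by Qg5; g2: attacked by Qg5; h2: attacked by Nf1.
Legal moves for White: none.
Not in check and no legal moves → stalemate.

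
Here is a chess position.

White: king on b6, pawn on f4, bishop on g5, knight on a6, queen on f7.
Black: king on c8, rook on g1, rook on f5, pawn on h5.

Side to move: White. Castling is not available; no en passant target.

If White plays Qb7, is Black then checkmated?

yes

After Qb7: black king on c8; in check: yes, from the white queen on b7.
King squares — b7: attacked by Kb6; c7: attacked by Na6; d7: attacked by Qb7; b8: attacked by Na6; d8: attacked by Bg5.
Black has no legal moves → checkmate.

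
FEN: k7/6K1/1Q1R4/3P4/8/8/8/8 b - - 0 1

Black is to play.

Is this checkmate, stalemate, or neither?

stalemate

Black to move; black king on a8.
In check: no.
King squares — a7: attacked by Qb6; b7: attacked by Qb6; b8: attacked by Qb6.
Legal moves for Black: none.
Not in check and no legal moves → stalemate.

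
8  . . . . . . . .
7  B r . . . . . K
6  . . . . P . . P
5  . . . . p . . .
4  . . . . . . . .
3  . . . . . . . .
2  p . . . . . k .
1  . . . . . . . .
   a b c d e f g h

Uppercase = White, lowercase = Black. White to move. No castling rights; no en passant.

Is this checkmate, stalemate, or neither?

neither

White to move; white king on h7.
In check: yes, from the black rook on b7.
King squares — g6: available; h6: own pawn; g7: attacked by Rb7; g8: available; h8: available.
Legal moves for White: Kh8, Kg8, Kg6, e7.
White is in check but has 4 legal moves → neither.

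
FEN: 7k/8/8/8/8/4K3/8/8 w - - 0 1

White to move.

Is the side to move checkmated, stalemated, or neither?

White to move; white king on e3.
In check: no.
Legal moves for White: Kf4, Ke4, Kd4, Kf3, Kd3, Kf2, Ke2, Kd2.
White has 8 legal moves and is not in check → neither.

neither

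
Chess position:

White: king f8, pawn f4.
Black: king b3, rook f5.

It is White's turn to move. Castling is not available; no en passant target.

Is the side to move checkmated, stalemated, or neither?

White to move; white king on f8.
In check: yes, from the black rook on f5.
Legal moves for White: Kg8, Ke8, Kg7, Ke7.
White is in check but has 4 legal moves → neither.

neither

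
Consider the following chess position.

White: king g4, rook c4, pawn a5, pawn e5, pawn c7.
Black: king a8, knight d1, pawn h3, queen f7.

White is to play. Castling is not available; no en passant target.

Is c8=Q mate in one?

no

After c8=Q: black king on a8; in check: yes, from the white queen on c8.
Black has 1 legal reply: Ka7.
In check but a legal move exists → not checkmate.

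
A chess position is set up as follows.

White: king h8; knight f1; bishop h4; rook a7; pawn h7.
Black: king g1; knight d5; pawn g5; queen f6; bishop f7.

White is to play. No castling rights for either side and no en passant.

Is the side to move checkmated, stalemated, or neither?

White to move; white king on h8.
In check: yes, from the black queen on f6.
King squares — g7: attacked by Qf6; h7: own pawn; g8: attacked by Bf7.
Legal moves for White: none.
In check with no legal moves → checkmate.

checkmate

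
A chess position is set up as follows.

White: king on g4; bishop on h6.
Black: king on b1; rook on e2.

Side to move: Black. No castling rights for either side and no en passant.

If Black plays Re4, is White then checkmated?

no

After Re4: white king on g4; in check: yes, from the black rook on e4.
White has 7 legal replies: Kh5, Kg5, Kf5, Kh3, Kg3, Kf3, Bf4.
In check but a legal move exists → not checkmate.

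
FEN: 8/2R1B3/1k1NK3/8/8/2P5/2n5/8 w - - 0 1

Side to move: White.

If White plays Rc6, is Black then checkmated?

After Rc6: black king on b6; in check: yes, from the white rook on c6.
Black has 3 legal replies: Ka7, Kxc6, Ka5.
In check but a legal move exists → not checkmate.

no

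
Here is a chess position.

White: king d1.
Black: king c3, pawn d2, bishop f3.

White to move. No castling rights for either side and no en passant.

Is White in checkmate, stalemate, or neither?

White to move; white king on d1.
In check: yes, from the black bishop on f3.
King squares — c1: attacked by Pd2; e1: attacked by Pd2; c2: attacked by Kc3; d2: attacked by Kc3; e2: attacked by Bf3.
Legal moves for White: none.
In check with no legal moves → checkmate.

checkmate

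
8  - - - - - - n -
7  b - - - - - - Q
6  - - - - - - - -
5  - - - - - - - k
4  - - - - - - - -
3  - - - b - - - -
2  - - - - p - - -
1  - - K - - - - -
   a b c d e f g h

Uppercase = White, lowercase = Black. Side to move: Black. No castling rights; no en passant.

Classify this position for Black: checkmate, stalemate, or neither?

neither

Black to move; black king on h5.
In check: yes, from the white queen on h7.
King squares — g4: available; h4: attacked by Qh7; g5: available; g6: attacked by Qh7; h6: attacked by Qh7.
Legal moves for Black: Kg5, Kg4, Nh6, Bxh7.
Black is in check but has 4 legal moves → neither.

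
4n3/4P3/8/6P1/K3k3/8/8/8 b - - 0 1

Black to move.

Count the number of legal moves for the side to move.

Black to move; king on e4.
In check: no.
Legal moves: Ng7, Nc7, Nf6, Nd6, Kf5, Ke5, Kd5, Kf4, Kd4, Kf3, Ke3, Kd3.
Count: 12.

12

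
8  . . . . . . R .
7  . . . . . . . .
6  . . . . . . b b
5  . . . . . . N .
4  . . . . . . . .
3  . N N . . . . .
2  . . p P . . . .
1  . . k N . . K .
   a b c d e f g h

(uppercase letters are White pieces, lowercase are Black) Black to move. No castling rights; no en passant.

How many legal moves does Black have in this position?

0

Black to move; king on c1.
In check: yes, from the white knight on b3.
Legal moves: none.
Count: 0.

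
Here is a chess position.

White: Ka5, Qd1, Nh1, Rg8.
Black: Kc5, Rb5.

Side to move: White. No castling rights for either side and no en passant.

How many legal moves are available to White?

White to move; king on a5.
In check: yes, from the black rook on b5.
Legal moves: Ka6, Ka4.
Count: 2.

2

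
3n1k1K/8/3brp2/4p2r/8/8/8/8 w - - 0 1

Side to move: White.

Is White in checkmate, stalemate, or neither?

checkmate

White to move; white king on h8.
In check: yes, from the black rook on h5.
King squares — g7: attacked by Kf8; h7: attacked by Rh5; g8: attacked by Kf8.
Legal moves for White: none.
In check with no legal moves → checkmate.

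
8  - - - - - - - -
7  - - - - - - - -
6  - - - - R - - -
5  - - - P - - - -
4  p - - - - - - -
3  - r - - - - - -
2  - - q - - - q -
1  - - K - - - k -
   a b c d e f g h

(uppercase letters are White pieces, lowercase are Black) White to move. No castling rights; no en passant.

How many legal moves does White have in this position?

White to move; king on c1.
In check: yes, from the black queen on c2.
Legal moves: none.
Count: 0.

0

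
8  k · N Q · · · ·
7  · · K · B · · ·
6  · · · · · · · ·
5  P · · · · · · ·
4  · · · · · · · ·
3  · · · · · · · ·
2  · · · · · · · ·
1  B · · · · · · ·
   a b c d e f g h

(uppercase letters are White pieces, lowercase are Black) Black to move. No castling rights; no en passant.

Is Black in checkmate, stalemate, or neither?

Black to move; black king on a8.
In check: no.
King squares — a7: attacked by Nc8; b7: attacked by Kc7; b8: attacked by Kc7.
Legal moves for Black: none.
Not in check and no legal moves → stalemate.

stalemate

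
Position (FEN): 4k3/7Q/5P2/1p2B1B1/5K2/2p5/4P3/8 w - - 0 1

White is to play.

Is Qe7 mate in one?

yes

After Qe7: black king on e8; in check: yes, from the white queen on e7.
King squares — d7: attacked by Qe7; e7: attacked by Pf6; f7: attacked by Qe7; d8: attacked by Qe7; f8: attacked by Qe7.
Black has no legal moves → checkmate.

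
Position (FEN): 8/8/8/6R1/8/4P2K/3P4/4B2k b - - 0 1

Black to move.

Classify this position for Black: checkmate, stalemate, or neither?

Black to move; black king on h1.
In check: no.
King squares — g1: attacked by Rg5; g2: attacked by Kh3; h2: attacked by Kh3.
Legal moves for Black: none.
Not in check and no legal moves → stalemate.

stalemate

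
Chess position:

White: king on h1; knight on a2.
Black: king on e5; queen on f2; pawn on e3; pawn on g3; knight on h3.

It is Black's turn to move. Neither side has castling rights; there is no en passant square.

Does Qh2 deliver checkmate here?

After Qh2: white king on h1; in check: yes, from the black queen on h2.
King squares — g1: attacked by Qh2; g2: attacked by Qh2; h2: attacked by Pg3.
White has no legal moves → checkmate.

yes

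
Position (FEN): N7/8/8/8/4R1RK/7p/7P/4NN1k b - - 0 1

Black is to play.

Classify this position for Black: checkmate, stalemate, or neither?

stalemate

Black to move; black king on h1.
In check: no.
King squares — g1: attacked by Rg4; g2: attacked by Ne1; h2: attacked by Nf1.
Legal moves for Black: none.
Not in check and no legal moves → stalemate.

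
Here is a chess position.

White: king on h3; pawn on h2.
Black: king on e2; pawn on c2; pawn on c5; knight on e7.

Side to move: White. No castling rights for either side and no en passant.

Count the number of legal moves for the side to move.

4

White to move; king on h3.
In check: no.
Legal moves: Kh4, Kg4, Kg3, Kg2.
Count: 4.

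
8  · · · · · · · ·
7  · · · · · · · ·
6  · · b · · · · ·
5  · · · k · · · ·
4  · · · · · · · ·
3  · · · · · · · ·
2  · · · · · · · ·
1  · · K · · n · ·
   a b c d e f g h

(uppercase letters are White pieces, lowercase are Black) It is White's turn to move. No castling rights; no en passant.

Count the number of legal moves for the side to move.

4

White to move; king on c1.
In check: no.
Legal moves: Kc2, Kb2, Kd1, Kb1.
Count: 4.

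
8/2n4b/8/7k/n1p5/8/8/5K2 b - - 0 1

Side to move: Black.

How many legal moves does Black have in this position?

Black to move; king on h5.
In check: no.
Legal moves: Bg8, Bg6, Bf5, Be4, Bd3+, Bc2, Bb1, Ne8, Na8, Ne6, Na6, Nd5, Nb5, Kh6, Kg6, Kg5, Kh4, Kg4, Nb6, Nc5, Nc3, Nb2, c3.
Count: 23.

23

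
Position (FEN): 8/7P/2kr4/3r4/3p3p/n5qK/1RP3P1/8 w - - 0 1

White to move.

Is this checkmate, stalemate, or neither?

White to move; white king on h3.
In check: yes, from the black queen on g3.
King squares — g2: own pawn; h2: attacked by Qg3; g3: attacked by Ph4; g4: attacked by Qg3; h4: attacked by Qg3.
Legal moves for White: none.
In check with no legal moves → checkmate.

checkmate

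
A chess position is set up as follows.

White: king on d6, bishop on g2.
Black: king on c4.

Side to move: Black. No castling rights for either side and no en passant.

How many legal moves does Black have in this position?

Black to move; king on c4.
In check: no.
Legal moves: Kb5, Kd4, Kb4, Kd3, Kc3, Kb3.
Count: 6.

6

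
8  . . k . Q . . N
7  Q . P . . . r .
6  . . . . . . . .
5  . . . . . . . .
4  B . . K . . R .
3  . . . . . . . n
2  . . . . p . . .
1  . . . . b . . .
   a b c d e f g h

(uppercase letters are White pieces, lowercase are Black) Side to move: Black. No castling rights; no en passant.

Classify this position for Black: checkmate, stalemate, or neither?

checkmate

Black to move; black king on c8.
In check: yes, from the white queen on e8.
King squares — b7: attacked by Qa7; c7: attacked by Qa7; d7: attacked by Ba4; b8: attacked by Qa7; d8: attacked by Pc7.
Legal moves for Black: none.
In check with no legal moves → checkmate.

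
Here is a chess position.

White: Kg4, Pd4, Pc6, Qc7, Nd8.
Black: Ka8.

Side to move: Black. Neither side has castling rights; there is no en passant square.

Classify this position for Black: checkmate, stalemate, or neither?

stalemate

Black to move; black king on a8.
In check: no.
King squares — a7: attacked by Qc7; b7: attacked by Pc6; b8: attacked by Qc7.
Legal moves for Black: none.
Not in check and no legal moves → stalemate.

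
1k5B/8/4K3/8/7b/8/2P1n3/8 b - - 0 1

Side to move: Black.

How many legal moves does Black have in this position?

18

Black to move; king on b8.
In check: no.
Legal moves: Kc8, Ka8, Kc7, Kb7, Ka7, Bd8, Be7, Bf6, Bg5, Bg3, Bf2, Be1, Nf4+, Nd4+, Ng3, Nc3, Ng1, Nc1.
Count: 18.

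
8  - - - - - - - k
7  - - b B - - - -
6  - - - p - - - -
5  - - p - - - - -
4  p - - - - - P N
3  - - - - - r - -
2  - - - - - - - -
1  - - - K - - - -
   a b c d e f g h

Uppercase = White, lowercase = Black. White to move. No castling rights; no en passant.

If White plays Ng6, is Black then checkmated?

no

After Ng6: black king on h8; in check: yes, from the white knight on g6.
Black has 3 legal replies: Kg8, Kh7, Kg7.
In check but a legal move exists → not checkmate.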